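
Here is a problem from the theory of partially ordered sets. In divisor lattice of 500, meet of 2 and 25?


In a divisor lattice, meet = gcd (greatest common divisor).
By Euclidean algorithm or factoring: gcd(2,25) = 1


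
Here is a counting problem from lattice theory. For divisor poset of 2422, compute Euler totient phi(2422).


phi(n) = n * prod_{p|n} (1 - 1/p).
Prime divisors of 2422: [2, 7, 173]
phi(2422) = 2422 * (1 - 1/2) * (1 - 1/7) * (1 - 1/173)
phi(2422) = 1032


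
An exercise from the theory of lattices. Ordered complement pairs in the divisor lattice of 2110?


Complement pair (a,b): a meet b = bottom, a join b = top.
Here: gcd(a,b)=1 and lcm(a,b)=2110, i.e. a*b=2110 with a,b coprime.
Pairs found: (1,2110), (2,1055), (5,422), (10,211), ... (4 more)
Total ordered pairs: 8


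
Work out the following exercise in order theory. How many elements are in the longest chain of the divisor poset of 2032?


A chain is a totally ordered subset; we count the number of elements in a maximum chain.
Compute, for each element x, the size of the longest chain ending at x:
  1: 1
  2: 2
  127: 2
  4: 3
  8: 4
  254: 3
  ...
A maximum chain: 1 < 2 < 4 < 8 < 16 < 2032
Number of elements in the longest chain: 6


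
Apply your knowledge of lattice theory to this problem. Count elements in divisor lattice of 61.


Divisors of 61: [1, 61]
Count: 2


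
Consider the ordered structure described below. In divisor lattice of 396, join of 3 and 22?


In a divisor lattice, join = lcm (least common multiple).
gcd(3,22) = 1
lcm(3,22) = 3*22/gcd = 66/1 = 66


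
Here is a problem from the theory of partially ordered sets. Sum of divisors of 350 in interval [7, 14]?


Interval [7,14] in divisors of 350: [7, 14]
Sum = 21


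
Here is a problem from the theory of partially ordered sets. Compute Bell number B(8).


B(n) = number of set partitions of an n-element set.
B(n) satisfies the recurrence: B(n+1) = sum_k C(n,k)*B(k).
B(8) = 4140


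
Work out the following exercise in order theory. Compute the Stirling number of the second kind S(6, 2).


S(n,k) = k*S(n-1,k) + S(n-1,k-1).
S(5,2) = 15, S(5,1) = 1
S(6,2) = 2*15 + 1 = 30 + 1
S(6,2) = 31


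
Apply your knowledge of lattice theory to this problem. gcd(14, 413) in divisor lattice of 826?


Meet=gcd.
gcd(14,413)=7


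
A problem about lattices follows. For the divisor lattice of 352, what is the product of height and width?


Height = length of longest chain minus 1; width = size of largest antichain.
A maximum chain: 1 | 11 | 22 | 44 | 88 | 176 | 352  (height 6).
A maximum antichain: {2, 11}  (width 2).
Product = 6 * 2 = 12


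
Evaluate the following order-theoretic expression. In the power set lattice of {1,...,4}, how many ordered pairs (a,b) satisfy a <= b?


The order relation is {(a,b) : a <= b}, reflexive so it includes (a,a).
Examples: ({},{}), ({},{1,2}), ({},{1,2,3}), ({},{1,2,3,4}), ({},{1,2,4}), ...
Total ordered pairs: 81


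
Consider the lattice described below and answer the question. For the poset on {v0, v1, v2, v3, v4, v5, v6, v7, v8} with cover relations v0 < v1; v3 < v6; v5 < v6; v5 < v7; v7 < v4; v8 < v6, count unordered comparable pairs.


A comparable pair {a,b} has a < b or b < a in the order.
Count unordered pairs where one element is strictly below the other.
Examples: {v0,v1}, {v3,v6}, {v4,v5}, {v4,v7}, ...
Total comparable pairs: 7


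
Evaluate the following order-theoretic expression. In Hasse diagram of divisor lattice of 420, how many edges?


A cover relation a -< b holds when a < b with no c strictly between.
Cover relations:
  1 -< 2
  1 -< 3
  1 -< 5
  1 -< 7
  2 -< 4
  2 -< 6
  2 -< 10
  2 -< 14
  ...44 more
Total: 52


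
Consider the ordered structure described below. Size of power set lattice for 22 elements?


Power set = 2^n.
2^22 = 4194304


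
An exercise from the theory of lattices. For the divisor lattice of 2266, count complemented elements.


An element a is complemented if some b has a meet b = bottom, a join b = top.
a is complemented iff gcd(a, n/a)=1, i.e. a is a unitary divisor of 2266.
Complemented elements: 1, 2, 11, 22, 103, 206, ... (2 more)
Count: 8


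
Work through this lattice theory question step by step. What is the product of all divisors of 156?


Divisors of 156: [1, 2, 3, 4, 6, 12, 13, 26, 39, 52, 78, 156]
Product = n^(d(n)/2) = 156^(12/2)
Product = 14412774445056


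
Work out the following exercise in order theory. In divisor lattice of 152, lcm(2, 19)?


Join=lcm.
gcd(2,19)=1
lcm=38


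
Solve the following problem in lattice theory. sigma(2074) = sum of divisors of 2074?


sigma(n) = sum of divisors.
Divisors of 2074: [1, 2, 17, 34, 61, 122, 1037, 2074]
Sum = 3348


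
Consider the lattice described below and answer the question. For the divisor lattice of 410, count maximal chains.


A maximal chain goes from the minimum element to a maximal element via cover relations.
Counting all min-to-max paths in the cover graph.
Total maximal chains: 6


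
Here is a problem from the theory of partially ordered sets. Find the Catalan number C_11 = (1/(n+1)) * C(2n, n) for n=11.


C(n) = C(2n, n) / (n+1).
C(22, 11) = 705432
C(11) = 705432 / 12 = 58786


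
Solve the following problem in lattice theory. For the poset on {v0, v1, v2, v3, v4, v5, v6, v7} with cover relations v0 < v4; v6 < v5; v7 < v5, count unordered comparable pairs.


A comparable pair {a,b} has a < b or b < a in the order.
Count unordered pairs where one element is strictly below the other.
Examples: {v0,v4}, {v5,v6}, {v5,v7}
Total comparable pairs: 3


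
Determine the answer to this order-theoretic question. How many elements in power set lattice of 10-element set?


Power set = 2^n.
2^10 = 1024


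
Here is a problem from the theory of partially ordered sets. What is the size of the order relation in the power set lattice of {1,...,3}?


The order relation is {(a,b) : a <= b}, reflexive so it includes (a,a).
Examples: ({},{}), ({},{1,2}), ({},{1,2,3}), ({},{1,3}), ({},{1}), ...
Total ordered pairs: 27


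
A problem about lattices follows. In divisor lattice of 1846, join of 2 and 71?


In a divisor lattice, join = lcm (least common multiple).
gcd(2,71) = 1
lcm(2,71) = 2*71/gcd = 142/1 = 142


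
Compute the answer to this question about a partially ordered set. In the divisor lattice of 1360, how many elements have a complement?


An element a is complemented if some b has a meet b = bottom, a join b = top.
a is complemented iff gcd(a, n/a)=1, i.e. a is a unitary divisor of 1360.
Complemented elements: 1, 5, 16, 17, 80, 85, ... (2 more)
Count: 8


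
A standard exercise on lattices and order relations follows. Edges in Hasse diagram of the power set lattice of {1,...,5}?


A cover relation a -< b holds when a < b with no c strictly between.
Cover relations:
  {} -< {1}
  {} -< {2}
  {} -< {3}
  {} -< {4}
  {} -< {5}
  {1} -< {1,2}
  {1} -< {1,3}
  {1} -< {1,4}
  ...72 more
Total: 80


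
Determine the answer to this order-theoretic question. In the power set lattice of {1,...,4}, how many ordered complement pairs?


Complement pair (a,b): a meet b = bottom, a join b = top.
Here: A intersect B = {} and A union B = {1,...,4}.
Pairs found: ({},{1,2,3,4}), ({1},{2,3,4}), ({2},{1,3,4}), ({3},{1,2,4}), ... (12 more)
Total ordered pairs: 16


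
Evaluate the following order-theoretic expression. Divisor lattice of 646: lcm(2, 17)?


Join=lcm.
gcd(2,17)=1
lcm=34


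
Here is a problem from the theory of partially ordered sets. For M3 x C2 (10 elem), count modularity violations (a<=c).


Modular law: if a <= c then a v (b ^ c) = (a v b) ^ c.
Check all triples (a,b,c) with a <= c among 10 elements.
This lattice is modular (diamonds M_m and their chain-products are modular).
Total violating triples: 0


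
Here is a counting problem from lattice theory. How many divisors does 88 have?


Divisors of 88: [1, 2, 4, 8, 11, 22, 44, 88]
Count: 8


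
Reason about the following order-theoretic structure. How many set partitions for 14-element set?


B(n) = number of set partitions of an n-element set.
B(n) satisfies the recurrence: B(n+1) = sum_k C(n,k)*B(k).
B(14) = 190899322


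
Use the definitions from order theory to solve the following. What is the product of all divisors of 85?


Divisors of 85: [1, 5, 17, 85]
Product = n^(d(n)/2) = 85^(4/2)
Product = 7225


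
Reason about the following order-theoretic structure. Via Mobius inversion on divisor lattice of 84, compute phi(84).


phi(n) = n * prod_{p|n} (1 - 1/p).
Prime divisors of 84: [2, 3, 7]
phi(84) = 84 * (1 - 1/2) * (1 - 1/3) * (1 - 1/7)
phi(84) = 24


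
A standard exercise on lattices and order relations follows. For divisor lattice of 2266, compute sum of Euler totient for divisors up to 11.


Divisors of 2266 up to 11: [1, 2, 11]
phi values: [1, 1, 10]
Sum = 12


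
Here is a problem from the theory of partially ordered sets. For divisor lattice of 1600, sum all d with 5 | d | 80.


Interval [5,80] in divisors of 1600: [5, 10, 20, 40, 80]
Sum = 155


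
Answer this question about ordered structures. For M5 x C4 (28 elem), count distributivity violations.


Distributive law: a ^ (b v c) = (a ^ b) v (a ^ c).
Check all 28^3 = 21952 ordered triples (a,b,c).
  e.g. a=(a1,0), b=(a2,0), c=(a3,0): lhs=(a1,0) != rhs=(0,0)
  e.g. a=(a1,0), b=(a2,0), c=(a3,1): lhs=(a1,0) != rhs=(0,0)
Total violating triples: 3840


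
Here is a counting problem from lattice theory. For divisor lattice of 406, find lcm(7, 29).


In a divisor lattice, join = lcm (least common multiple).
Compute lcm iteratively: start with first element, then lcm(current, next).
Elements: [7, 29]
lcm(7,29) = 203
Final lcm = 203


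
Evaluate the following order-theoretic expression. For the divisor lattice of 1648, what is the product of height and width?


Height = length of longest chain minus 1; width = size of largest antichain.
A maximum chain: 1 | 103 | 206 | 412 | 824 | 1648  (height 5).
A maximum antichain: {2, 103}  (width 2).
Product = 5 * 2 = 10


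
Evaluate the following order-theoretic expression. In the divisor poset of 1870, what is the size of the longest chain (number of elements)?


A chain is a totally ordered subset; we count the number of elements in a maximum chain.
Compute, for each element x, the size of the longest chain ending at x:
  1: 1
  2: 2
  5: 2
  11: 2
  17: 2
  10: 3
  ...
A maximum chain: 1 < 2 < 10 < 110 < 1870
Number of elements in the longest chain: 5


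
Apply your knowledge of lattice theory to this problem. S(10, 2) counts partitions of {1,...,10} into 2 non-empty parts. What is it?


S(n,k) = k*S(n-1,k) + S(n-1,k-1).
S(9,2) = 255, S(9,1) = 1
S(10,2) = 2*255 + 1 = 510 + 1
S(10,2) = 511


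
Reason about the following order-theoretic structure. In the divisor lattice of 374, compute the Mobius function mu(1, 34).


In a divisor lattice, mu(a,b) = mu(b/a) where mu is the classical Mobius function.
b/a = 34/1 = 34
Prime factorization of 34: primes [2, 17]
34 is squarefree with 2 prime factor(s), so mu(34) = (-1)^2 = 1


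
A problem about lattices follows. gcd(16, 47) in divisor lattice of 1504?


Meet=gcd.
gcd(16,47)=1


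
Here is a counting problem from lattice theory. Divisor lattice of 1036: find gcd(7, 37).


In a divisor lattice, meet = gcd (greatest common divisor).
By Euclidean algorithm or factoring: gcd(7,37) = 1


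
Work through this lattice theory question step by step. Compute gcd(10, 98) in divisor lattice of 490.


In a divisor lattice, meet = gcd (greatest common divisor).
By Euclidean algorithm or factoring: gcd(10,98) = 2


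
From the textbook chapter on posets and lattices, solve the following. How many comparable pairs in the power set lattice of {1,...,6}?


A comparable pair {a,b} has a < b or b < a in the order.
Count unordered pairs where one element is strictly below the other.
Examples: {{},{1}}, {{},{2}}, {{},{3}}, {{},{4}}, ...
Total comparable pairs: 665


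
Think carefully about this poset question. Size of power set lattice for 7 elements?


Power set = 2^n.
2^7 = 128


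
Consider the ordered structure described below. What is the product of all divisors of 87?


Divisors of 87: [1, 3, 29, 87]
Product = n^(d(n)/2) = 87^(4/2)
Product = 7569


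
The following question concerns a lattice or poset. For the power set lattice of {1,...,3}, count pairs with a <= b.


The order relation is {(a,b) : a <= b}, reflexive so it includes (a,a).
Examples: ({},{}), ({},{1,2}), ({},{1,2,3}), ({},{1,3}), ({},{1}), ...
Total ordered pairs: 27


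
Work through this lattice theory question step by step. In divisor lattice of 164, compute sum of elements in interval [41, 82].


Interval [41,82] in divisors of 164: [41, 82]
Sum = 123


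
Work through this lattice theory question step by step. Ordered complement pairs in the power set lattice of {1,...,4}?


Complement pair (a,b): a meet b = bottom, a join b = top.
Here: A intersect B = {} and A union B = {1,...,4}.
Pairs found: ({},{1,2,3,4}), ({1},{2,3,4}), ({2},{1,3,4}), ({3},{1,2,4}), ... (12 more)
Total ordered pairs: 16


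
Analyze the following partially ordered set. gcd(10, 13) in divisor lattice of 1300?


Meet=gcd.
gcd(10,13)=1


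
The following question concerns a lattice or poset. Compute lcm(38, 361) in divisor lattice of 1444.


In a divisor lattice, join = lcm (least common multiple).
gcd(38,361) = 19
lcm(38,361) = 38*361/gcd = 13718/19 = 722


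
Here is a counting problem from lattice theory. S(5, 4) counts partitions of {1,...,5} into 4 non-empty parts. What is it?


S(n,k) = k*S(n-1,k) + S(n-1,k-1).
S(4,4) = 1, S(4,3) = 6
S(5,4) = 4*1 + 6 = 4 + 6
S(5,4) = 10


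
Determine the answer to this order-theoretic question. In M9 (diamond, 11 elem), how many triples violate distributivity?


Distributive law: a ^ (b v c) = (a ^ b) v (a ^ c).
Check all 11^3 = 1331 ordered triples (a,b,c).
  e.g. a=a1, b=a2, c=a3: lhs=a1 != rhs=0
  e.g. a=a1, b=a2, c=a4: lhs=a1 != rhs=0
Total violating triples: 504


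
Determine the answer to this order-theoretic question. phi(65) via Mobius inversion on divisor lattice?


phi(n) = n * prod_{p|n} (1 - 1/p).
Prime divisors of 65: [5, 13]
phi(65) = 65 * (1 - 1/5) * (1 - 1/13)
phi(65) = 48


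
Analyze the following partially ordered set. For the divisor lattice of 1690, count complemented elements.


An element a is complemented if some b has a meet b = bottom, a join b = top.
a is complemented iff gcd(a, n/a)=1, i.e. a is a unitary divisor of 1690.
Complemented elements: 1, 2, 5, 10, 169, 338, ... (2 more)
Count: 8


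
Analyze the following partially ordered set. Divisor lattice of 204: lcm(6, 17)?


Join=lcm.
gcd(6,17)=1
lcm=102


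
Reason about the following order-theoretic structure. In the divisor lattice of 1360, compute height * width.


Height = length of longest chain minus 1; width = size of largest antichain.
A maximum chain: 1 | 17 | 85 | 170 | 340 | 680 | 1360  (height 6).
A maximum antichain: {4, 10, 34, 85}  (width 4).
Product = 6 * 4 = 24


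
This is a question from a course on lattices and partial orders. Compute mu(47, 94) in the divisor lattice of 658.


In a divisor lattice, mu(a,b) = mu(b/a) where mu is the classical Mobius function.
b/a = 94/47 = 2
Prime factorization of 2: primes [2]
2 is squarefree with 1 prime factor(s), so mu(2) = (-1)^1 = -1


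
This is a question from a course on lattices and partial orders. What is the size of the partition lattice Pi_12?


B(n) = number of set partitions of an n-element set.
B(n) satisfies the recurrence: B(n+1) = sum_k C(n,k)*B(k).
B(12) = 4213597


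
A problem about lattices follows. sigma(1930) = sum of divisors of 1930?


sigma(n) = sum of divisors.
Divisors of 1930: [1, 2, 5, 10, 193, 386, 965, 1930]
Sum = 3492


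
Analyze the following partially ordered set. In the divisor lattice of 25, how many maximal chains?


A maximal chain goes from the minimum element to a maximal element via cover relations.
Counting all min-to-max paths in the cover graph.
Total maximal chains: 1


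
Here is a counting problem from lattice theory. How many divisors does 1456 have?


Divisors of 1456: [1, 2, 4, 7, 8, 13, 14, 16, 26, 28, 52, 56, 91, 104, 112, 182, 208, 364, 728, 1456]
Count: 20


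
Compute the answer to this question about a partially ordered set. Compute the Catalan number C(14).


C(n) = C(2n, n) / (n+1).
C(28, 14) = 40116600
C(14) = 40116600 / 15 = 2674440


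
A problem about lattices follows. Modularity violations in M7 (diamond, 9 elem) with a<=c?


Modular law: if a <= c then a v (b ^ c) = (a v b) ^ c.
Check all triples (a,b,c) with a <= c among 9 elements.
This lattice is modular (diamonds M_m and their chain-products are modular).
Total violating triples: 0


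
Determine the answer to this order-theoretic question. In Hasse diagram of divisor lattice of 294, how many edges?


A cover relation a -< b holds when a < b with no c strictly between.
Cover relations:
  1 -< 2
  1 -< 3
  1 -< 7
  2 -< 6
  2 -< 14
  3 -< 6
  3 -< 21
  6 -< 42
  ...12 more
Total: 20


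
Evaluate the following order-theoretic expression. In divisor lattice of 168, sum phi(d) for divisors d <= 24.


Divisors of 168 up to 24: [1, 2, 3, 4, 6, 7, 8, 12, 14, 21, 24]
phi values: [1, 1, 2, 2, 2, 6, 4, 4, 6, 12, 8]
Sum = 48


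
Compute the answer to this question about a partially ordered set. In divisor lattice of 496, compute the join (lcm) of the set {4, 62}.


In a divisor lattice, join = lcm (least common multiple).
Compute lcm iteratively: start with first element, then lcm(current, next).
Elements: [4, 62]
lcm(4,62) = 124
Final lcm = 124


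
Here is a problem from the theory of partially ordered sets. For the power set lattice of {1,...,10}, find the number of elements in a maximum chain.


A chain is a totally ordered subset; we count the number of elements in a maximum chain.
Compute, for each element x, the size of the longest chain ending at x:
  {}: 1
  {1}: 2
  {2}: 2
  {3}: 2
  {4}: 2
  {5}: 2
  ...
A maximum chain: {} < {1} < {1,2} < {1,2,3} < {1,2,3,4} < {1,2,3,4,5} < {1,2,3,4,5,6} < {1,2,3,4,5,6,7} < {1,2,3,4,5,6,7,8} < {1,2,3,4,5,6,7,8,9} < {1,2,3,4,5,6,7,8,9,10}
Number of elements in the longest chain: 11


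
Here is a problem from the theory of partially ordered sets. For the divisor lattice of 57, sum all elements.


sigma(n) = sum of divisors.
Divisors of 57: [1, 3, 19, 57]
Sum = 80


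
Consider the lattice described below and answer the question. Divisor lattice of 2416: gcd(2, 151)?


Meet=gcd.
gcd(2,151)=1


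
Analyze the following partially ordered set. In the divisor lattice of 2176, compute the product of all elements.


Divisors of 2176: [1, 2, 4, 8, 16, 17, 32, 34, 64, 68, 128, 136, 272, 544, 1088, 2176]
Product = n^(d(n)/2) = 2176^(16/2)
Product = 502656297790633035773771776


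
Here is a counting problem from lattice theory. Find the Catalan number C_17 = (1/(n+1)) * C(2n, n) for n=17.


C(n) = C(2n, n) / (n+1).
C(34, 17) = 2333606220
C(17) = 2333606220 / 18 = 129644790


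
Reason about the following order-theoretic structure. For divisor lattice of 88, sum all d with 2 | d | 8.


Interval [2,8] in divisors of 88: [2, 4, 8]
Sum = 14


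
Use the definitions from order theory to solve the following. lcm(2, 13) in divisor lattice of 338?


Join=lcm.
gcd(2,13)=1
lcm=26


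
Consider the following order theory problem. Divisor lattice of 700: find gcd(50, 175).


In a divisor lattice, meet = gcd (greatest common divisor).
By Euclidean algorithm or factoring: gcd(50,175) = 25


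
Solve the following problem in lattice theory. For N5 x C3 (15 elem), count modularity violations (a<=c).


Modular law: if a <= c then a v (b ^ c) = (a v b) ^ c.
Check all triples (a,b,c) with a <= c among 15 elements.
  e.g. a=(a,0), b=(c,0), c=(b,0): lhs=(a,0) != rhs=(b,0)
  e.g. a=(a,0), b=(c,1), c=(b,0): lhs=(a,0) != rhs=(b,0)
Total violating triples: 18


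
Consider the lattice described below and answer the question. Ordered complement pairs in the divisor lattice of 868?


Complement pair (a,b): a meet b = bottom, a join b = top.
Here: gcd(a,b)=1 and lcm(a,b)=868, i.e. a*b=868 with a,b coprime.
Pairs found: (1,868), (4,217), (7,124), (28,31), ... (4 more)
Total ordered pairs: 8


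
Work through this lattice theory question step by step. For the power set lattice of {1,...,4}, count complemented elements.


An element a is complemented if some b has a meet b = bottom, a join b = top.
every subset A has complement S\A, so all elements are complemented.
Complemented elements: {}, {1}, {2}, {3}, {4}, {1,2}, ... (10 more)
Count: 16


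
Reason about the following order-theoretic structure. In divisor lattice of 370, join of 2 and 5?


In a divisor lattice, join = lcm (least common multiple).
gcd(2,5) = 1
lcm(2,5) = 2*5/gcd = 10/1 = 10


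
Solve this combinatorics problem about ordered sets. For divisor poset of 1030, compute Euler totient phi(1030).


phi(n) = n * prod_{p|n} (1 - 1/p).
Prime divisors of 1030: [2, 5, 103]
phi(1030) = 1030 * (1 - 1/2) * (1 - 1/5) * (1 - 1/103)
phi(1030) = 408


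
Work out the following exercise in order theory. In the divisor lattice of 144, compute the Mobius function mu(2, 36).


In a divisor lattice, mu(a,b) = mu(b/a) where mu is the classical Mobius function.
b/a = 36/2 = 18
Prime factorization of 18: primes [2, 3]
18 is not squarefree, so mu(18) = 0


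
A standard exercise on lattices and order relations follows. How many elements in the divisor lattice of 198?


Divisors of 198: [1, 2, 3, 6, 9, 11, 18, 22, 33, 66, 99, 198]
Count: 12


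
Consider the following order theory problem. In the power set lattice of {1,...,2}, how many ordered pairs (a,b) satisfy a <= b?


The order relation is {(a,b) : a <= b}, reflexive so it includes (a,a).
Examples: ({},{}), ({},{1,2}), ({},{1}), ({},{2}), ({1,2},{1,2}), ...
Total ordered pairs: 9


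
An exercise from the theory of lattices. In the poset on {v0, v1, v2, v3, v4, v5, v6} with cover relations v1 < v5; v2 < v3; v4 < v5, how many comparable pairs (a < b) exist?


A comparable pair {a,b} has a < b or b < a in the order.
Count unordered pairs where one element is strictly below the other.
Examples: {v1,v5}, {v2,v3}, {v4,v5}
Total comparable pairs: 3


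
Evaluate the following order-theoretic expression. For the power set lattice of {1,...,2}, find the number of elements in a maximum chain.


A chain is a totally ordered subset; we count the number of elements in a maximum chain.
Compute, for each element x, the size of the longest chain ending at x:
  {}: 1
  {1}: 2
  {2}: 2
  {1,2}: 3
A maximum chain: {} < {1} < {1,2}
Number of elements in the longest chain: 3


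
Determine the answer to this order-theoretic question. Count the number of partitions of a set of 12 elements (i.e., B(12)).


B(n) = number of set partitions of an n-element set.
B(n) satisfies the recurrence: B(n+1) = sum_k C(n,k)*B(k).
B(12) = 4213597


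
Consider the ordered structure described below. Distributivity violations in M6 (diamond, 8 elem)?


Distributive law: a ^ (b v c) = (a ^ b) v (a ^ c).
Check all 8^3 = 512 ordered triples (a,b,c).
  e.g. a=a1, b=a2, c=a3: lhs=a1 != rhs=0
  e.g. a=a1, b=a2, c=a4: lhs=a1 != rhs=0
Total violating triples: 120


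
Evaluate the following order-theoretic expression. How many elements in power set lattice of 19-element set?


Power set = 2^n.
2^19 = 524288


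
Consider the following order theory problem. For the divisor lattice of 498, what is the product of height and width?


Height = length of longest chain minus 1; width = size of largest antichain.
A maximum chain: 1 | 83 | 249 | 498  (height 3).
A maximum antichain: {2, 3, 83}  (width 3).
Product = 3 * 3 = 9


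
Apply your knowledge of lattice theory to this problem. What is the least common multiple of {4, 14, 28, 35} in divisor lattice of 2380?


In a divisor lattice, join = lcm (least common multiple).
Compute lcm iteratively: start with first element, then lcm(current, next).
Elements: [4, 14, 28, 35]
lcm(4,14) = 28
lcm(28,28) = 28
lcm(28,35) = 140
Final lcm = 140


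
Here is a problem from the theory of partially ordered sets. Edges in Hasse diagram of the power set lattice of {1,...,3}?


A cover relation a -< b holds when a < b with no c strictly between.
Cover relations:
  {} -< {1}
  {} -< {2}
  {} -< {3}
  {1} -< {1,2}
  {1} -< {1,3}
  {2} -< {1,2}
  {2} -< {2,3}
  {3} -< {1,3}
  ...4 more
Total: 12


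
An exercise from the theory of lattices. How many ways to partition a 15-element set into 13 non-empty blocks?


S(n,k) = k*S(n-1,k) + S(n-1,k-1).
S(14,13) = 91, S(14,12) = 3367
S(15,13) = 13*91 + 3367 = 1183 + 3367
S(15,13) = 4550


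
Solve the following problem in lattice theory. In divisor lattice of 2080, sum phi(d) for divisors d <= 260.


Divisors of 2080 up to 260: [1, 2, 4, 5, 8, 10, 13, 16, 20, 26, 32, 40, 52, 65, 80, 104, 130, 160, 208, 260]
phi values: [1, 1, 2, 4, 4, 4, 12, 8, 8, 12, 16, 16, 24, 48, 32, 48, 48, 64, 96, 96]
Sum = 544


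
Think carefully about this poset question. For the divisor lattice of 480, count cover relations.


A cover relation a -< b holds when a < b with no c strictly between.
Cover relations:
  1 -< 2
  1 -< 3
  1 -< 5
  2 -< 4
  2 -< 6
  2 -< 10
  3 -< 6
  3 -< 15
  ...36 more
Total: 44


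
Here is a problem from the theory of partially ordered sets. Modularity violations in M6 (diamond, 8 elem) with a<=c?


Modular law: if a <= c then a v (b ^ c) = (a v b) ^ c.
Check all triples (a,b,c) with a <= c among 8 elements.
This lattice is modular (diamonds M_m and their chain-products are modular).
Total violating triples: 0


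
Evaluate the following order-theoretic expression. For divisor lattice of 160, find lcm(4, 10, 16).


In a divisor lattice, join = lcm (least common multiple).
Compute lcm iteratively: start with first element, then lcm(current, next).
Elements: [4, 10, 16]
lcm(4,10) = 20
lcm(20,16) = 80
Final lcm = 80


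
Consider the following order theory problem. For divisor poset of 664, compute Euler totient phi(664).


phi(n) = n * prod_{p|n} (1 - 1/p).
Prime divisors of 664: [2, 83]
phi(664) = 664 * (1 - 1/2) * (1 - 1/83)
phi(664) = 328


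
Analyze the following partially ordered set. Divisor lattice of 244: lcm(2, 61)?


Join=lcm.
gcd(2,61)=1
lcm=122


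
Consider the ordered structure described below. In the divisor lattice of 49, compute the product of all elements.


Divisors of 49: [1, 7, 49]
Product = n^(d(n)/2) = 49^(3/2)
Product = 343


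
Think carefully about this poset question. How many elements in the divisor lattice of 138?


Divisors of 138: [1, 2, 3, 6, 23, 46, 69, 138]
Count: 8


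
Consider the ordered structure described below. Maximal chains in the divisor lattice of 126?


A maximal chain goes from the minimum element to a maximal element via cover relations.
Counting all min-to-max paths in the cover graph.
Total maximal chains: 12


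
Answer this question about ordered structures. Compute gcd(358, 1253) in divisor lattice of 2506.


In a divisor lattice, meet = gcd (greatest common divisor).
By Euclidean algorithm or factoring: gcd(358,1253) = 179


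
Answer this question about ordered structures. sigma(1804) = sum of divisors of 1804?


sigma(n) = sum of divisors.
Divisors of 1804: [1, 2, 4, 11, 22, 41, 44, 82, 164, 451, 902, 1804]
Sum = 3528


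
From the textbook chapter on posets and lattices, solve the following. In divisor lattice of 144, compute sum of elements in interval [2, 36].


Interval [2,36] in divisors of 144: [2, 4, 6, 12, 18, 36]
Sum = 78


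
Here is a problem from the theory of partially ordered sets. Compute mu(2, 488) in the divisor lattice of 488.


In a divisor lattice, mu(a,b) = mu(b/a) where mu is the classical Mobius function.
b/a = 488/2 = 244
Prime factorization of 244: primes [2, 61]
244 is not squarefree, so mu(244) = 0


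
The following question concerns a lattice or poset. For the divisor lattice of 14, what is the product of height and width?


Height = length of longest chain minus 1; width = size of largest antichain.
A maximum chain: 1 | 7 | 14  (height 2).
A maximum antichain: {2, 7}  (width 2).
Product = 2 * 2 = 4


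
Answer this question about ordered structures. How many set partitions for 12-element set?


B(n) = number of set partitions of an n-element set.
B(n) satisfies the recurrence: B(n+1) = sum_k C(n,k)*B(k).
B(12) = 4213597


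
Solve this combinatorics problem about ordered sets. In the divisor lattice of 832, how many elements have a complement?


An element a is complemented if some b has a meet b = bottom, a join b = top.
a is complemented iff gcd(a, n/a)=1, i.e. a is a unitary divisor of 832.
Complemented elements: 1, 13, 64, 832
Count: 4


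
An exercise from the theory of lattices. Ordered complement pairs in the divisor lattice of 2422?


Complement pair (a,b): a meet b = bottom, a join b = top.
Here: gcd(a,b)=1 and lcm(a,b)=2422, i.e. a*b=2422 with a,b coprime.
Pairs found: (1,2422), (2,1211), (7,346), (14,173), ... (4 more)
Total ordered pairs: 8


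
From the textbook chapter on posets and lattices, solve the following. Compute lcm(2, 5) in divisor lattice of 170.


In a divisor lattice, join = lcm (least common multiple).
gcd(2,5) = 1
lcm(2,5) = 2*5/gcd = 10/1 = 10


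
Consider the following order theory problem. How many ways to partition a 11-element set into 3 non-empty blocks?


S(n,k) = k*S(n-1,k) + S(n-1,k-1).
S(10,3) = 9330, S(10,2) = 511
S(11,3) = 3*9330 + 511 = 27990 + 511
S(11,3) = 28501


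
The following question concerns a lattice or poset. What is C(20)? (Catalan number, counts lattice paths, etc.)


C(n) = C(2n, n) / (n+1).
C(40, 20) = 137846528820
C(20) = 137846528820 / 21 = 6564120420


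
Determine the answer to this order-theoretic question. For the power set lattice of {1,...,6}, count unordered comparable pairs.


A comparable pair {a,b} has a < b or b < a in the order.
Count unordered pairs where one element is strictly below the other.
Examples: {{},{1}}, {{},{2}}, {{},{3}}, {{},{4}}, ...
Total comparable pairs: 665


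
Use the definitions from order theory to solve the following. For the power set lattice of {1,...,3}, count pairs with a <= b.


The order relation is {(a,b) : a <= b}, reflexive so it includes (a,a).
Examples: ({},{}), ({},{1,2}), ({},{1,2,3}), ({},{1,3}), ({},{1}), ...
Total ordered pairs: 27


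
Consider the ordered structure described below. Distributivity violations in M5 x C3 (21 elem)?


Distributive law: a ^ (b v c) = (a ^ b) v (a ^ c).
Check all 21^3 = 9261 ordered triples (a,b,c).
  e.g. a=(a1,0), b=(a2,0), c=(a3,0): lhs=(a1,0) != rhs=(0,0)
  e.g. a=(a1,0), b=(a2,0), c=(a3,1): lhs=(a1,0) != rhs=(0,0)
Total violating triples: 1620


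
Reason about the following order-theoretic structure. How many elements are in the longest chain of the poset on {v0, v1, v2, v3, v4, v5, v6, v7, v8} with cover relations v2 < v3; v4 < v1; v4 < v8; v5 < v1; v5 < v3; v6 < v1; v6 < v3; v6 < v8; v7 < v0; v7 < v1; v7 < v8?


A chain is a totally ordered subset; we count the number of elements in a maximum chain.
Compute, for each element x, the size of the longest chain ending at x:
  v2: 1
  v4: 1
  v5: 1
  v6: 1
  v7: 1
  v0: 2
  ...
A maximum chain: v7 < v0
Number of elements in the longest chain: 2


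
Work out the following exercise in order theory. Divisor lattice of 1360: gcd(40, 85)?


Meet=gcd.
gcd(40,85)=5


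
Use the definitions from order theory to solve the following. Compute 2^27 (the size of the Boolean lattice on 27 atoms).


Power set = 2^n.
2^27 = 134217728


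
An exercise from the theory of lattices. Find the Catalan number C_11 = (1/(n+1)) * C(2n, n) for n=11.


C(n) = C(2n, n) / (n+1).
C(22, 11) = 705432
C(11) = 705432 / 12 = 58786


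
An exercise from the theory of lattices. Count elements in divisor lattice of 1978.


Divisors of 1978: [1, 2, 23, 43, 46, 86, 989, 1978]
Count: 8


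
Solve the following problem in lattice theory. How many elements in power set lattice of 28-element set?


Power set = 2^n.
2^28 = 268435456


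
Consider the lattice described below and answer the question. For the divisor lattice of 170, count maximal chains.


A maximal chain goes from the minimum element to a maximal element via cover relations.
Counting all min-to-max paths in the cover graph.
Total maximal chains: 6


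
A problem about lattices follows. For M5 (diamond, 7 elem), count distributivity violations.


Distributive law: a ^ (b v c) = (a ^ b) v (a ^ c).
Check all 7^3 = 343 ordered triples (a,b,c).
  e.g. a=a1, b=a2, c=a3: lhs=a1 != rhs=0
  e.g. a=a1, b=a2, c=a4: lhs=a1 != rhs=0
Total violating triples: 60


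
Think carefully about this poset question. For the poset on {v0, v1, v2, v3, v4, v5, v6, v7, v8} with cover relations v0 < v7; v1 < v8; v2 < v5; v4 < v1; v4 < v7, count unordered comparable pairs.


A comparable pair {a,b} has a < b or b < a in the order.
Count unordered pairs where one element is strictly below the other.
Examples: {v0,v7}, {v1,v4}, {v1,v8}, {v2,v5}, ...
Total comparable pairs: 6


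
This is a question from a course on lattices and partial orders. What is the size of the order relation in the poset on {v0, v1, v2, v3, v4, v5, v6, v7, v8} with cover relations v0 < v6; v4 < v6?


The order relation is {(a,b) : a <= b}, reflexive so it includes (a,a).
Examples: (v0,v0), (v0,v6), (v1,v1), (v2,v2), (v3,v3), ...
Total ordered pairs: 11


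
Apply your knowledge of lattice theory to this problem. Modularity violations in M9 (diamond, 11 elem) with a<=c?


Modular law: if a <= c then a v (b ^ c) = (a v b) ^ c.
Check all triples (a,b,c) with a <= c among 11 elements.
This lattice is modular (diamonds M_m and their chain-products are modular).
Total violating triples: 0


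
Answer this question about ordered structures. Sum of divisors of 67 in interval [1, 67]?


Interval [1,67] in divisors of 67: [1, 67]
Sum = 68


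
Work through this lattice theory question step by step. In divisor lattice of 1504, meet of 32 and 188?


In a divisor lattice, meet = gcd (greatest common divisor).
By Euclidean algorithm or factoring: gcd(32,188) = 4


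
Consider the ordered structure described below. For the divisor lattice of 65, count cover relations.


A cover relation a -< b holds when a < b with no c strictly between.
Cover relations:
  1 -< 5
  1 -< 13
  5 -< 65
  13 -< 65
Total: 4


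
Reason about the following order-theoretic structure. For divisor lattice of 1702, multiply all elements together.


Divisors of 1702: [1, 2, 23, 37, 46, 74, 851, 1702]
Product = n^(d(n)/2) = 1702^(8/2)
Product = 8391473414416


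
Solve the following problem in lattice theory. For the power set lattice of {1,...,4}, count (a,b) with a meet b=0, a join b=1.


Complement pair (a,b): a meet b = bottom, a join b = top.
Here: A intersect B = {} and A union B = {1,...,4}.
Pairs found: ({},{1,2,3,4}), ({1},{2,3,4}), ({2},{1,3,4}), ({3},{1,2,4}), ... (12 more)
Total ordered pairs: 16


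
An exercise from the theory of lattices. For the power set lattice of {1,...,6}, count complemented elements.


An element a is complemented if some b has a meet b = bottom, a join b = top.
every subset A has complement S\A, so all elements are complemented.
Complemented elements: {}, {1}, {2}, {3}, {4}, {5}, ... (58 more)
Count: 64


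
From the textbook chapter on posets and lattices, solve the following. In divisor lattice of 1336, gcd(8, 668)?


Meet=gcd.
gcd(8,668)=4


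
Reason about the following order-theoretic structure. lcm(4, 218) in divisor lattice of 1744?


Join=lcm.
gcd(4,218)=2
lcm=436


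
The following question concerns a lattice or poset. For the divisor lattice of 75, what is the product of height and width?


Height = length of longest chain minus 1; width = size of largest antichain.
A maximum chain: 1 | 5 | 25 | 75  (height 3).
A maximum antichain: {3, 5}  (width 2).
Product = 3 * 2 = 6


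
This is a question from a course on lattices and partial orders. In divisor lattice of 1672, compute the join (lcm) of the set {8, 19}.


In a divisor lattice, join = lcm (least common multiple).
Compute lcm iteratively: start with first element, then lcm(current, next).
Elements: [8, 19]
lcm(8,19) = 152
Final lcm = 152


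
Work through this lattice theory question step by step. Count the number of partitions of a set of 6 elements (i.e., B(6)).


B(n) = number of set partitions of an n-element set.
B(n) satisfies the recurrence: B(n+1) = sum_k C(n,k)*B(k).
B(6) = 203


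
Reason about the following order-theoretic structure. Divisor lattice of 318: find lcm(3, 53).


In a divisor lattice, join = lcm (least common multiple).
gcd(3,53) = 1
lcm(3,53) = 3*53/gcd = 159/1 = 159


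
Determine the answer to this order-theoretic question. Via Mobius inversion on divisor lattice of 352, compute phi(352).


phi(n) = n * prod_{p|n} (1 - 1/p).
Prime divisors of 352: [2, 11]
phi(352) = 352 * (1 - 1/2) * (1 - 1/11)
phi(352) = 160


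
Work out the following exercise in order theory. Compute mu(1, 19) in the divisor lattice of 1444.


In a divisor lattice, mu(a,b) = mu(b/a) where mu is the classical Mobius function.
b/a = 19/1 = 19
Prime factorization of 19: primes [19]
19 is squarefree with 1 prime factor(s), so mu(19) = (-1)^1 = -1


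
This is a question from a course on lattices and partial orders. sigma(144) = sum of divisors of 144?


sigma(n) = sum of divisors.
Divisors of 144: [1, 2, 3, 4, 6, 8, 9, 12, 16, 18, 24, 36, 48, 72, 144]
Sum = 403


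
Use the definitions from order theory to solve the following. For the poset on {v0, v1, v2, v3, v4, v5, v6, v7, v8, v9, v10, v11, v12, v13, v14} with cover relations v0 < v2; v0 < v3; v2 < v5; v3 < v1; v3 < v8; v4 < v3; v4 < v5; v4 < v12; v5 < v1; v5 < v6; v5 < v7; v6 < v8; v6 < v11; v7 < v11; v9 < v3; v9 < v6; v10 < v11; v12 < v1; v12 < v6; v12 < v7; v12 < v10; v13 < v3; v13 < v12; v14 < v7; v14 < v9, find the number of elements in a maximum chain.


A chain is a totally ordered subset; we count the number of elements in a maximum chain.
Compute, for each element x, the size of the longest chain ending at x:
  v0: 1
  v4: 1
  v13: 1
  v14: 1
  v2: 2
  v9: 2
  ...
A maximum chain: v0 < v2 < v5 < v6 < v8
Number of elements in the longest chain: 5


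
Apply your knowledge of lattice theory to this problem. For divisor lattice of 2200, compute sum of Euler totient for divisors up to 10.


Divisors of 2200 up to 10: [1, 2, 4, 5, 8, 10]
phi values: [1, 1, 2, 4, 4, 4]
Sum = 16


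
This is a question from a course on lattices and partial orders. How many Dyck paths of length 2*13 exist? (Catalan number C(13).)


C(n) = C(2n, n) / (n+1).
C(26, 13) = 10400600
C(13) = 10400600 / 14 = 742900


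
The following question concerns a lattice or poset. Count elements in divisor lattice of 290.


Divisors of 290: [1, 2, 5, 10, 29, 58, 145, 290]
Count: 8


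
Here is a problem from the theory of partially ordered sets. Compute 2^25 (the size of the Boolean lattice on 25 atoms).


Power set = 2^n.
2^25 = 33554432


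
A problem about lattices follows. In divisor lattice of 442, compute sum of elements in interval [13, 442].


Interval [13,442] in divisors of 442: [13, 26, 221, 442]
Sum = 702


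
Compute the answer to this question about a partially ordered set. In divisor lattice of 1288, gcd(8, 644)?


Meet=gcd.
gcd(8,644)=4
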